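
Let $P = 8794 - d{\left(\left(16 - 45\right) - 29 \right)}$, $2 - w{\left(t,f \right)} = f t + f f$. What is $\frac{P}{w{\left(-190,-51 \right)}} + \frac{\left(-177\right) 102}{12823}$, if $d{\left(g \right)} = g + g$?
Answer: $- \frac{336118536}{157581847} \approx -2.133$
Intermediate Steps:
$d{\left(g \right)} = 2 g$
$w{\left(t,f \right)} = 2 - f^{2} - f t$ ($w{\left(t,f \right)} = 2 - \left(f t + f f\right) = 2 - \left(f t + f^{2}\right) = 2 - \left(f^{2} + f t\right) = 2 - f^{2} - f t$)
$P = 8910$ ($P = 8794 - 2 \left(\left(16 - 45\right) - 29\right) = 8794 - 2 \left(-29 - 29\right) = 8794 - 2 \left(-58\right) = 8794 - -116 = 8794 + 116 = 8910$)
$\frac{P}{w{\left(-190,-51 \right)}} + \frac{\left(-177\right) 102}{12823} = \frac{8910}{2 - \left(-51\right)^{2} - \left(-51\right) \left(-190\right)} + \frac{\left(-177\right) 102}{12823} = \frac{8910}{2 - 2601 - 9690} - \frac{18054}{12823} = \frac{8910}{-12289} - \frac{18054}{12823} = 8910 \left(- \frac{1}{12289}\right) - \frac{18054}{12823} = - \frac{8910}{12289} - \frac{18054}{12823} = - \frac{336118536}{157581847}$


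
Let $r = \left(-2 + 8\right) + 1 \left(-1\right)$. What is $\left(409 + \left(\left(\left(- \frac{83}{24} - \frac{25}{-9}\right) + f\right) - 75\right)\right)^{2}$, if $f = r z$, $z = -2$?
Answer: $\frac{541911841}{5184} \approx 1.0454 \cdot 10^{5}$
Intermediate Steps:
$r = 5$ ($r = 6 - 1 = 5$)
$f = -10$ ($f = 5 \left(-2\right) = -10$)
$\left(409 + \left(\left(\left(- \frac{83}{24} - \frac{25}{-9}\right) + f\right) - 75\right)\right)^{2} = \left(409 - \frac{6169}{72}\right)^{2} = \left(\frac{23279}{72}\right)^{2} = \frac{541911841}{5184}$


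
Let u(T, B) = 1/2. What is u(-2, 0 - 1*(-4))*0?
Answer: 0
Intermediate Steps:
u(T, B) = ½ (u(T, B) = 1*(½) = ½)
u(-2, 0 - 1*(-4))*0 = (½)*0 = 0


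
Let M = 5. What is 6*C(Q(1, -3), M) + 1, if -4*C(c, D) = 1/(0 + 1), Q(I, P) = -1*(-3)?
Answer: -½ ≈ -0.50000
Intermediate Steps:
Q(I, P) = 3
C(c, D) = -¼ (C(c, D) = -1/(4*(0 + 1)) = -¼/1 = -¼*1 = -¼)
6*C(Q(1, -3), M) + 1 = 6*(-¼) + 1 = -3/2 + 1 = -½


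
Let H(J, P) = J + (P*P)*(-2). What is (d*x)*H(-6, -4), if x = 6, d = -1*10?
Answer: 2280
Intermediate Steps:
H(J, P) = J - 2*P**2 (H(J, P) = J + P**2*(-2) = J - 2*P**2)
d = -10
(d*x)*H(-6, -4) = (-10*6)*(-6 - 2*(-4)**2) = -60*(-6 - 2*16) = -60*(-6 - 32) = -60*(-38) = 2280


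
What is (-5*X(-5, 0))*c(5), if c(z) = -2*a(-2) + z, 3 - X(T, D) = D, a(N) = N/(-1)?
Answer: -15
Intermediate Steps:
a(N) = -N (a(N) = N*(-1) = -N)
X(T, D) = 3 - D
c(z) = -4 + z (c(z) = -(-2)*(-2) + z = -2*2 + z = -4 + z)
(-5*X(-5, 0))*c(5) = (-5*(3 - 1*0))*(-4 + 5) = -5*(3 + 0)*1 = -5*3*1 = -15*1 = -15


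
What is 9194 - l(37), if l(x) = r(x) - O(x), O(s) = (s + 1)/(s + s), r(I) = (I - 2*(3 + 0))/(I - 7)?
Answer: 10204763/1110 ≈ 9193.5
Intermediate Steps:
r(I) = (-6 + I)/(-7 + I) (r(I) = (I - 2*3)/(-7 + I) = (I - 6)/(-7 + I) = (-6 + I)/(-7 + I))
O(s) = (1 + s)/(2*s) (O(s) = (1 + s)/((2*s)) = (1 + s)*(1/(2*s)) = (1 + s)/(2*s))
l(x) = (-6 + x)/(-7 + x) - (1 + x)/(2*x)
9194 - l(37) = 9194 - (7 + 37**2 - 6*37)/(2*37*(-7 + 37)) = 9194 - (7 + 1369 - 222)/(2*37*30) = 9194 - 1154/(2*37*30) = 9194 - 1*577/1110 = 9194 - 577/1110 = 10204763/1110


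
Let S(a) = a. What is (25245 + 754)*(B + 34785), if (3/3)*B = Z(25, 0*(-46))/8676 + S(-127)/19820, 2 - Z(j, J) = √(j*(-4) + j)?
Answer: 38878703751147253/42989580 - 129995*I*√3/8676 ≈ 9.0438e+8 - 25.952*I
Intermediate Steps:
Z(j, J) = 2 - √3*√(-j) (Z(j, J) = 2 - √(j*(-4) + j) = 2 - √(-4*j + j) = 2 - √(-3*j) = 2 - √3*√(-j))
B = -265553/42989580 - 5*I*√3/8676 (B = (2 - √3*√(-1*25))/8676 - 127/19820 = (2 - √3*√(-25))*(1/8676) - 127*1/19820 = (2 - √3*5*I)*(1/8676) - 127/19820 = (2 - 5*I*√3)*(1/8676) - 127/19820 = (1/4338 - 5*I*√3/8676) - 127/19820 = -265553/42989580 - 5*I*√3/8676 ≈ -0.0061771 - 0.00099819*I)
(25245 + 754)*(B + 34785) = (25245 + 754)*((-265553/42989580 - 5*I*√3/8676) + 34785) = 25999*(1495392274747/42989580 - 5*I*√3/8676) = 38878703751147253/42989580 - 129995*I*√3/8676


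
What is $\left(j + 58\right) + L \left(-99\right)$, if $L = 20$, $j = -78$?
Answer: $-2000$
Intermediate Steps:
$\left(j + 58\right) + L \left(-99\right) = \left(-78 + 58\right) + 20 \left(-99\right) = -20 - 1980 = -2000$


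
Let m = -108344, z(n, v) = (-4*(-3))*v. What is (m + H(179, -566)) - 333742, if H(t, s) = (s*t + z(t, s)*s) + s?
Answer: 3300306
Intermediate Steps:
z(n, v) = 12*v
H(t, s) = s + 12*s² + s*t (H(t, s) = (s*t + (12*s)*s) + s = (s*t + 12*s²) + s = (12*s² + s*t) + s = s + 12*s² + s*t)
(m + H(179, -566)) - 333742 = (-108344 - 566*(1 + 179 + 12*(-566))) - 333742 = (-108344 - 566*(1 + 179 - 6792)) - 333742 = (-108344 - 566*(-6612)) - 333742 = (-108344 + 3742392) - 333742 = 3634048 - 333742 = 3300306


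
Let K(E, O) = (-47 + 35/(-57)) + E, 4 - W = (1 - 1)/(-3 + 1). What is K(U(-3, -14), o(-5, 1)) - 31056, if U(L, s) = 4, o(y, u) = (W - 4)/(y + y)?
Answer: -1772678/57 ≈ -31100.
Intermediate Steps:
W = 4 (W = 4 - (1 - 1)/(-3 + 1) = 4 - 0/(-2) = 4 - 0*(-1)/2 = 4 - 1*0 = 4 + 0 = 4)
o(y, u) = 0 (o(y, u) = (4 - 4)/(y + y) = 0/((2*y)) = 0*(1/(2*y)) = 0)
K(E, O) = -2714/57 + E (K(E, O) = (-47 + 35*(-1/57)) + E = (-47 - 35/57) + E = -2714/57 + E)
K(U(-3, -14), o(-5, 1)) - 31056 = (-2714/57 + 4) - 31056 = -2486/57 - 31056 = -1772678/57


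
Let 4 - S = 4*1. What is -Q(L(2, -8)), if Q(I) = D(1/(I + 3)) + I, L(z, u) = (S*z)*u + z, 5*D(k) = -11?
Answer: ⅕ ≈ 0.20000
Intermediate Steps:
D(k) = -11/5 (D(k) = (⅕)*(-11) = -11/5)
S = 0 (S = 4 - 4 = 0)
L(z, u) = z (L(z, u) = (0*z)*u + z = 0*u + z = 0 + z = z)
Q(I) = -11/5 + I
-Q(L(2, -8)) = -(-11/5 + 2) = -1*(-⅕) = ⅕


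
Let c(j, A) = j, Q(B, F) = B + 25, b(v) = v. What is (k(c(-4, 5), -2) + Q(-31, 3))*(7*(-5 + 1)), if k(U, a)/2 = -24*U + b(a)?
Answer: -5096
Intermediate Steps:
Q(B, F) = 25 + B
k(U, a) = -48*U + 2*a (k(U, a) = 2*(-24*U + a) = 2*(a - 24*U) = -48*U + 2*a)
(k(c(-4, 5), -2) + Q(-31, 3))*(7*(-5 + 1)) = ((-48*(-4) + 2*(-2)) + (25 - 31))*(7*(-5 + 1)) = ((192 - 4) - 6)*(7*(-4)) = (188 - 6)*(-28) = 182*(-28) = -5096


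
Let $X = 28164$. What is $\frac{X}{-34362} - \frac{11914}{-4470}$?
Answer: $\frac{2624961}{1422205} \approx 1.8457$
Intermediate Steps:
$\frac{X}{-34362} - \frac{11914}{-4470} = \frac{28164}{-34362} - \frac{11914}{-4470} = 28164 \left(- \frac{1}{34362}\right) - - \frac{5957}{2235} = - \frac{4694}{5727} + \frac{5957}{2235} = \frac{2624961}{1422205}$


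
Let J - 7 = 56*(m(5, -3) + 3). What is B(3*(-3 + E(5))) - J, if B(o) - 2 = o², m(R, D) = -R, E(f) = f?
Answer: 143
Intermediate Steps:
B(o) = 2 + o²
J = -105 (J = 7 + 56*(-1*5 + 3) = 7 + 56*(-5 + 3) = 7 + 56*(-2) = 7 - 112 = -105)
B(3*(-3 + E(5))) - J = (2 + (3*(-3 + 5))²) - 1*(-105) = (2 + (3*2)²) + 105 = (2 + 6²) + 105 = (2 + 36) + 105 = 38 + 105 = 143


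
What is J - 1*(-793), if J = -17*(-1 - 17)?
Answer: 1099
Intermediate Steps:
J = 306 (J = -17*(-18) = 306)
J - 1*(-793) = 306 - 1*(-793) = 306 + 793 = 1099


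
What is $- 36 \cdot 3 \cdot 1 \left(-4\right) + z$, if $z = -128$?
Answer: $304$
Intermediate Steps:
$- 36 \cdot 3 \cdot 1 \left(-4\right) + z = - 36 \cdot 3 \cdot 1 \left(-4\right) - 128 = - 36 \cdot 3 \left(-4\right) - 128 = \left(-36\right) \left(-12\right) - 128 = 432 - 128 = 304$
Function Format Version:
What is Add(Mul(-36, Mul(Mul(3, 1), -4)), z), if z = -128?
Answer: 304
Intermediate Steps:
Add(Mul(-36, Mul(Mul(3, 1), -4)), z) = Add(Mul(-36, Mul(Mul(3, 1), -4)), -128) = Add(Mul(-36, Mul(3, -4)), -128) = Add(Mul(-36, -12), -128) = Add(432, -128) = 304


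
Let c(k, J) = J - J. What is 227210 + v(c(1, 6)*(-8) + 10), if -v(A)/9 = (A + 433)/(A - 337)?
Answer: 24767219/109 ≈ 2.2722e+5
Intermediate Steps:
c(k, J) = 0
v(A) = -9*(433 + A)/(-337 + A) (v(A) = -9*(A + 433)/(A - 337) = -9*(433 + A)/(-337 + A))
227210 + v(c(1, 6)*(-8) + 10) = 227210 + 9*(-433 - (0*(-8) + 10))/(-337 + (0*(-8) + 10)) = 227210 + 9*(-433 - (0 + 10))/(-337 + (0 + 10)) = 227210 + 9*(-433 - 1*10)/(-337 + 10) = 227210 + 9*(-433 - 10)/(-327) = 227210 + 9*(-1/327)*(-443) = 227210 + 1329/109 = 24767219/109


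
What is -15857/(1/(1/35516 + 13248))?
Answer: -7460971720433/35516 ≈ -2.1007e+8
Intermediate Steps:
-15857/(1/(1/35516 + 13248)) = -15857/(1/(470515969/35516)) = -15857/35516/470515969 = -15857*470515969/35516 = -7460971720433/35516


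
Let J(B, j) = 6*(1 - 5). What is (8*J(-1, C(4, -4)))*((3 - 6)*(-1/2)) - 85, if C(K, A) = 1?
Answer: -373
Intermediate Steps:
J(B, j) = -24 (J(B, j) = 6*(-4) = -24)
(8*J(-1, C(4, -4)))*((3 - 6)*(-1/2)) - 85 = (8*(-24))*((3 - 6)*(-1/2)) - 85 = -(-576)*(-1*½) - 85 = -(-576)*(-1)/2 - 85 = -192*3/2 - 85 = -288 - 85 = -373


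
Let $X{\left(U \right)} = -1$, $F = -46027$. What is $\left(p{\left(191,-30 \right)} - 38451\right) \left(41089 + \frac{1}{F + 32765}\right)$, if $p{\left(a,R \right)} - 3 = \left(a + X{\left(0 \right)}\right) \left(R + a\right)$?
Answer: $- \frac{2140999783493}{6631} \approx -3.2288 \cdot 10^{8}$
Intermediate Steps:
$p{\left(a,R \right)} = 3 + \left(-1 + a\right) \left(R + a\right)$ ($p{\left(a,R \right)} = 3 + \left(a - 1\right) \left(R + a\right) = 3 + \left(-1 + a\right) \left(R + a\right)$)
$\left(p{\left(191,-30 \right)} - 38451\right) \left(41089 + \frac{1}{F + 32765}\right) = \left(\left(3 + 191^{2} - -30 - 191 - 5730\right) - 38451\right) \left(41089 + \frac{1}{-46027 + 32765}\right) = \left(\left(3 + 36481 + 30 - 191 - 5730\right) - 38451\right) \left(41089 + \frac{1}{-13262}\right) = \left(30593 - 38451\right) \left(41089 - \frac{1}{13262}\right) = \left(-7858\right) \frac{544922317}{13262} = - \frac{2140999783493}{6631}$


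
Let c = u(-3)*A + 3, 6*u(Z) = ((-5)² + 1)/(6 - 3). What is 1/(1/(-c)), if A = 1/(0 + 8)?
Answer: -229/72 ≈ -3.1806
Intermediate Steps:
A = ⅛ (A = 1/8 = ⅛ ≈ 0.12500)
u(Z) = 13/9 (u(Z) = (((-5)² + 1)/(6 - 3))/6 = ((25 + 1)/3)/6 = (26*(⅓))/6 = (⅙)*(26/3) = 13/9)
c = 229/72 (c = (13/9)*(⅛) + 3 = 13/72 + 3 = 229/72 ≈ 3.1806)
1/(1/(-c)) = 1/(1/(-1*229/72)) = 1/(1/(-229/72)) = 1/(-72/229) = -229/72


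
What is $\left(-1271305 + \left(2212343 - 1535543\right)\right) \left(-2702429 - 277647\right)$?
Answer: $1771670082380$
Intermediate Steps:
$\left(-1271305 + \left(2212343 - 1535543\right)\right) \left(-2702429 - 277647\right) = \left(-1271305 + 676800\right) \left(-2980076\right) = \left(-594505\right) \left(-2980076\right) = 1771670082380$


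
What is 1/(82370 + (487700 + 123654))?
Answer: 1/693724 ≈ 1.4415e-6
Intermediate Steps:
1/(82370 + (487700 + 123654)) = 1/(82370 + 611354) = 1/693724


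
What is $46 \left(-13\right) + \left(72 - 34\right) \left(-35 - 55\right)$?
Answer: $-4018$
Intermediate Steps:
$46 \left(-13\right) + \left(72 - 34\right) \left(-35 - 55\right) = -598 + 38 \left(-90\right) = -598 - 3420 = -4018$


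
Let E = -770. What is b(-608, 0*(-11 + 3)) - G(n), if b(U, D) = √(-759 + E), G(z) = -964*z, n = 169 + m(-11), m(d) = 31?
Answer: 192800 + I*√1529 ≈ 1.928e+5 + 39.102*I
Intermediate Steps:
n = 200 (n = 169 + 31 = 200)
b(U, D) = I*√1529 (b(U, D) = √(-759 - 770) = √(-1529) = I*√1529)
b(-608, 0*(-11 + 3)) - G(n) = I*√1529 - (-964)*200 = I*√1529 - 1*(-192800) = I*√1529 + 192800 = 192800 + I*√1529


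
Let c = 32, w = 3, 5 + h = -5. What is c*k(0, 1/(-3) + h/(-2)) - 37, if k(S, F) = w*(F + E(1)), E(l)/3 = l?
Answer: 699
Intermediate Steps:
h = -10 (h = -5 - 5 = -10)
E(l) = 3*l
k(S, F) = 9 + 3*F (k(S, F) = 3*(F + 3*1) = 3*(F + 3) = 3*(3 + F) = 9 + 3*F)
c*k(0, 1/(-3) + h/(-2)) - 37 = 32*(9 + 3*(1/(-3) - 10/(-2))) - 37 = 32*(9 + 3*(1*(-⅓) - 10*(-½))) - 37 = 32*(9 + 3*(-⅓ + 5)) - 37 = 32*(9 + 3*(14/3)) - 37 = 32*(9 + 14) - 37 = 32*23 - 37 = 736 - 37 = 699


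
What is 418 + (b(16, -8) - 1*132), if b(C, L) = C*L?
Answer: 158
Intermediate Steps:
418 + (b(16, -8) - 1*132) = 418 + (16*(-8) - 1*132) = 418 + (-128 - 132) = 418 - 260 = 158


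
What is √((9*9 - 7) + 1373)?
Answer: √1447 ≈ 38.039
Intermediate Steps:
√((9*9 - 7) + 1373) = √((81 - 7) + 1373) = √(74 + 1373) = √1447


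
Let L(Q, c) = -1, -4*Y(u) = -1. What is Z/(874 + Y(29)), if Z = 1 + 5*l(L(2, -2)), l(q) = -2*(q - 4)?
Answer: 204/3497 ≈ 0.058336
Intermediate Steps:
Y(u) = ¼ (Y(u) = -¼*(-1) = ¼)
l(q) = 8 - 2*q (l(q) = -2*(-4 + q) = 8 - 2*q)
Z = 51 (Z = 1 + 5*(8 - 2*(-1)) = 1 + 5*(8 + 2) = 1 + 5*10 = 1 + 50 = 51)
Z/(874 + Y(29)) = 51/(874 + ¼) = 51/(3497/4) = 51*(4/3497) = 204/3497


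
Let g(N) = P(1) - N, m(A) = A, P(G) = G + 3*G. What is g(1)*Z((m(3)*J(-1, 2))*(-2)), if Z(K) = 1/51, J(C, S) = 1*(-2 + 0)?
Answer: 1/17 ≈ 0.058824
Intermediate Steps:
P(G) = 4*G
J(C, S) = -2 (J(C, S) = 1*(-2) = -2)
g(N) = 4 - N (g(N) = 4*1 - N = 4 - N)
Z(K) = 1/51
g(1)*Z((m(3)*J(-1, 2))*(-2)) = (4 - 1*1)*(1/51) = (4 - 1)*(1/51) = 3*(1/51) = 1/17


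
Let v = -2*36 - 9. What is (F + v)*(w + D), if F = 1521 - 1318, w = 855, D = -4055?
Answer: -390400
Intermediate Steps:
F = 203
v = -81 (v = -72 - 9 = -81)
(F + v)*(w + D) = (203 - 81)*(855 - 4055) = 122*(-3200) = -390400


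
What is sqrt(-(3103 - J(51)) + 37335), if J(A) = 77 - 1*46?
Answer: 27*sqrt(47) ≈ 185.10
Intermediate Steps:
J(A) = 31 (J(A) = 77 - 46 = 31)
sqrt(-(3103 - J(51)) + 37335) = sqrt(-(3103 - 1*31) + 37335) = sqrt(-(3103 - 31) + 37335) = sqrt(-1*3072 + 37335) = sqrt(-3072 + 37335) = sqrt(34263) = 27*sqrt(47)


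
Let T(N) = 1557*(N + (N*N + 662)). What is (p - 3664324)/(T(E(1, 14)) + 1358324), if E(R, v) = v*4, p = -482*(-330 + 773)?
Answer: -1938925/3679501 ≈ -0.52695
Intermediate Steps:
p = -213526 (p = -482*443 = -213526)
E(R, v) = 4*v
T(N) = 1030734 + 1557*N + 1557*N² (T(N) = 1557*(N + (N² + 662)) = 1557*(N + (662 + N²)) = 1557*(662 + N + N²) = 1030734 + 1557*N + 1557*N²)
(p - 3664324)/(T(E(1, 14)) + 1358324) = (-213526 - 3664324)/((1030734 + 1557*(4*14) + 1557*(4*14)²) + 1358324) = -3877850/((1030734 + 1557*56 + 1557*56²) + 1358324) = -3877850/((1030734 + 87192 + 1557*3136) + 1358324) = -3877850/((1030734 + 87192 + 4882752) + 1358324) = -3877850/(6000678 + 1358324) = -3877850/7359002 = -3877850*1/7359002 = -1938925/3679501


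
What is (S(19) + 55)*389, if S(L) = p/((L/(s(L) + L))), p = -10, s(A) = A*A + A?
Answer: -60295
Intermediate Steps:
s(A) = A + A**2 (s(A) = A**2 + A = A + A**2)
S(L) = -10*(L + L*(1 + L))/L (S(L) = -10*(L*(1 + L) + L)/L = -10*(L + L*(1 + L))/L)
(S(19) + 55)*389 = ((-20 - 10*19) + 55)*389 = ((-20 - 190) + 55)*389 = (-210 + 55)*389 = -155*389 = -60295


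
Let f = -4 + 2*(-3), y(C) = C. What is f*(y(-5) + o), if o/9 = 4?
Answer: -310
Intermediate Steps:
o = 36 (o = 9*4 = 36)
f = -10 (f = -4 - 6 = -10)
f*(y(-5) + o) = -10*(-5 + 36) = -10*31 = -310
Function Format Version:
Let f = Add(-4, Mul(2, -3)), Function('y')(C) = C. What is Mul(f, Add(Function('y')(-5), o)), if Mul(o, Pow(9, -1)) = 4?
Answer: -310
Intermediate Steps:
o = 36 (o = Mul(9, 4) = 36)
f = -10 (f = Add(-4, -6) = -10)
Mul(f, Add(Function('y')(-5), o)) = Mul(-10, Add(-5, 36)) = Mul(-10, 31) = -310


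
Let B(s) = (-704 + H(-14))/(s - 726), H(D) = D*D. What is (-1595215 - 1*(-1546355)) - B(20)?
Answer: -17247834/353 ≈ -48861.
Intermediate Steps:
H(D) = D**2
B(s) = -508/(-726 + s) (B(s) = (-704 + (-14)**2)/(s - 726) = (-704 + 196)/(-726 + s) = -508/(-726 + s))
(-1595215 - 1*(-1546355)) - B(20) = (-1595215 - 1*(-1546355)) - (-508)/(-726 + 20) = (-1595215 + 1546355) - (-508)/(-706) = -48860 - (-508)*(-1)/706 = -48860 - 1*254/353 = -48860 - 254/353 = -17247834/353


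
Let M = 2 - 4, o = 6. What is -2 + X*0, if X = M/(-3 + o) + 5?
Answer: -2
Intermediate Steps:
M = -2
X = 13/3 (X = -2/(-3 + 6) + 5 = -2/3 + 5 = (⅓)*(-2) + 5 = -⅔ + 5 = 13/3 ≈ 4.3333)
-2 + X*0 = -2 + (13/3)*0 = -2 + 0 = -2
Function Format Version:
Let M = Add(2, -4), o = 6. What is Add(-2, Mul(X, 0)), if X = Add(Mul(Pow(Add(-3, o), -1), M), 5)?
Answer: -2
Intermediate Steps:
M = -2
X = Rational(13, 3) (X = Add(Mul(Pow(Add(-3, 6), -1), -2), 5) = Add(Mul(Pow(3, -1), -2), 5) = Add(Mul(Rational(1, 3), -2), 5) = Add(Rational(-2, 3), 5) = Rational(13, 3) ≈ 4.3333)
Add(-2, Mul(X, 0)) = Add(-2, Mul(Rational(13, 3), 0)) = Add(-2, 0) = -2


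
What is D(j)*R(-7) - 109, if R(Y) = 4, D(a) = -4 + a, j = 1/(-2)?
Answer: -127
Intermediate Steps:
j = -½ ≈ -0.50000
D(j)*R(-7) - 109 = (-4 - ½)*4 - 109 = -9/2*4 - 109 = -18 - 109 = -127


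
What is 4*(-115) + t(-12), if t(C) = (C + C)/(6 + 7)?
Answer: -6004/13 ≈ -461.85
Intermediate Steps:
t(C) = 2*C/13 (t(C) = (2*C)/13 = (2*C)*(1/13) = 2*C/13)
4*(-115) + t(-12) = 4*(-115) + (2/13)*(-12) = -460 - 24/13 = -6004/13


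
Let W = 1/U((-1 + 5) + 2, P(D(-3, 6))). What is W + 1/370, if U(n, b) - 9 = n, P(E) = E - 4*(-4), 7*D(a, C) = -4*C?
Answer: 77/1110 ≈ 0.069369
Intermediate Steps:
D(a, C) = -4*C/7 (D(a, C) = (-4*C)/7 = -4*C/7)
P(E) = 16 + E (P(E) = E + 16 = 16 + E)
U(n, b) = 9 + n
W = 1/15 (W = 1/(9 + ((-1 + 5) + 2)) = 1/(9 + (4 + 2)) = 1/(9 + 6) = 1/15 ≈ 0.066667)
W + 1/370 = 1/15 + 1/370 = 77/1110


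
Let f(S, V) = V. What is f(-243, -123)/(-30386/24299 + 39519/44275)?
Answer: 12029827425/35006179 ≈ 343.65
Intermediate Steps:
f(-243, -123)/(-30386/24299 + 39519/44275) = -123/(-30386/24299 + 39519/44275) = -123/(-35006179/97803475) = -123*(-97803475/35006179) = 12029827425/35006179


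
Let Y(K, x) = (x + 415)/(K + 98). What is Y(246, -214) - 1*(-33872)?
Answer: 11652169/344 ≈ 33873.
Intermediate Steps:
Y(K, x) = (415 + x)/(98 + K)
Y(246, -214) - 1*(-33872) = (415 - 214)/(98 + 246) - 1*(-33872) = 201/344 + 33872 = 11652169/344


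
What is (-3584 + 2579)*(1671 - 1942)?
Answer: 272355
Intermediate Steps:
(-3584 + 2579)*(1671 - 1942) = -1005*(-271) = 272355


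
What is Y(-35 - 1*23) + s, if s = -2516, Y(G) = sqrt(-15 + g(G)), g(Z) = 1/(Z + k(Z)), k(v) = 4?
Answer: -2516 + I*sqrt(4866)/18 ≈ -2516.0 + 3.8754*I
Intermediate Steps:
g(Z) = 1/(4 + Z) (g(Z) = 1/(Z + 4) = 1/(4 + Z))
Y(G) = sqrt(-15 + 1/(4 + G))
Y(-35 - 1*23) + s = sqrt((-59 - 15*(-35 - 1*23))/(4 + (-35 - 1*23))) - 2516 = sqrt((-59 - 15*(-35 - 23))/(4 + (-35 - 23))) - 2516 = sqrt((-59 - 15*(-58))/(4 - 58)) - 2516 = sqrt((-59 + 870)/(-54)) - 2516 = sqrt(-1/54*811) - 2516 = sqrt(-811/54) - 2516 = I*sqrt(4866)/18 - 2516 = -2516 + I*sqrt(4866)/18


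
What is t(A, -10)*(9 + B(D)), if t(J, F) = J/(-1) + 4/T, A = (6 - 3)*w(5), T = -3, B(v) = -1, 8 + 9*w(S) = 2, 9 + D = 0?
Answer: 16/3 ≈ 5.3333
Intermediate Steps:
D = -9 (D = -9 + 0 = -9)
w(S) = -⅔ (w(S) = -8/9 + (⅑)*2 = -8/9 + 2/9 = -⅔)
A = -2 (A = (6 - 3)*(-⅔) = 3*(-⅔) = -2)
t(J, F) = -4/3 - J (t(J, F) = J/(-1) + 4/(-3) = J*(-1) + 4*(-⅓) = -J - 4/3 = -4/3 - J)
t(A, -10)*(9 + B(D)) = (-4/3 - 1*(-2))*(9 - 1) = (-4/3 + 2)*8 = (⅔)*8 = 16/3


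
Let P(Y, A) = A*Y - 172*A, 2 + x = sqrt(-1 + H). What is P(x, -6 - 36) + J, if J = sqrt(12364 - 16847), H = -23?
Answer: 7308 + I*sqrt(4483) - 84*I*sqrt(6) ≈ 7308.0 - 138.8*I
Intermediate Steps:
J = I*sqrt(4483) (J = sqrt(-4483) = I*sqrt(4483) ≈ 66.955*I)
x = -2 + 2*I*sqrt(6) (x = -2 + sqrt(-1 - 23) = -2 + sqrt(-24) = -2 + 2*I*sqrt(6) ≈ -2.0 + 4.899*I)
P(Y, A) = -172*A + A*Y
P(x, -6 - 36) + J = (-6 - 36)*(-172 + (-2 + 2*I*sqrt(6))) + I*sqrt(4483) = -42*(-174 + 2*I*sqrt(6)) + I*sqrt(4483) = (7308 - 84*I*sqrt(6)) + I*sqrt(4483) = 7308 + I*sqrt(4483) - 84*I*sqrt(6)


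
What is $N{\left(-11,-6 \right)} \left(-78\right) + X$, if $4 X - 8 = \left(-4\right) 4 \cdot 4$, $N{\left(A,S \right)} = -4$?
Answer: $298$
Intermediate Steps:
$X = -14$ ($X = 2 + \frac{\left(-4\right) 4 \cdot 4}{4} = 2 + \frac{\left(-16\right) 4}{4} = 2 + \frac{1}{4} \left(-64\right) = 2 - 16 = -14$)
$N{\left(-11,-6 \right)} \left(-78\right) + X = \left(-4\right) \left(-78\right) - 14 = 312 - 14 = 298$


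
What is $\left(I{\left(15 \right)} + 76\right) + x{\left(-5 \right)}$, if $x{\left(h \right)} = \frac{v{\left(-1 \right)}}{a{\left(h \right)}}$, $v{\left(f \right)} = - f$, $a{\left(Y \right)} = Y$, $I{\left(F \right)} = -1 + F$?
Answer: $\frac{449}{5} \approx 89.8$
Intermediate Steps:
$x{\left(h \right)} = \frac{1}{h}$ ($x{\left(h \right)} = \frac{\left(-1\right) \left(-1\right)}{h} = 1 \frac{1}{h} = \frac{1}{h}$)
$\left(I{\left(15 \right)} + 76\right) + x{\left(-5 \right)} = \left(\left(-1 + 15\right) + 76\right) + \frac{1}{-5} = \left(14 + 76\right) - \frac{1}{5} = 90 - \frac{1}{5} = \frac{449}{5}$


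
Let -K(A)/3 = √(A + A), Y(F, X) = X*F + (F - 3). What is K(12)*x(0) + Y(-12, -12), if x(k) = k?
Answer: 129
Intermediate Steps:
Y(F, X) = -3 + F + F*X (Y(F, X) = F*X + (-3 + F) = -3 + F + F*X)
K(A) = -3*√2*√A (K(A) = -3*√(A + A) = -3*√2*√A)
K(12)*x(0) + Y(-12, -12) = -3*√2*√12*0 + (-3 - 12 - 12*(-12)) = -3*√2*2*√3*0 + (-3 - 12 + 144) = -6*√6*0 + 129 = 0 + 129 = 129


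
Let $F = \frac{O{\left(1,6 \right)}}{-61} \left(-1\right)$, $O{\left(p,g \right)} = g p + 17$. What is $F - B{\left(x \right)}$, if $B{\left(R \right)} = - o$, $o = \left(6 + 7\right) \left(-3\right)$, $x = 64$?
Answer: $- \frac{2356}{61} \approx -38.623$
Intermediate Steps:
$O{\left(p,g \right)} = 17 + g p$
$o = -39$ ($o = 13 \left(-3\right) = -39$)
$F = \frac{23}{61}$ ($F = \frac{17 + 6 \cdot 1}{-61} \left(-1\right) = \left(17 + 6\right) \left(- \frac{1}{61}\right) \left(-1\right) = 23 \left(- \frac{1}{61}\right) \left(-1\right) = \left(- \frac{23}{61}\right) \left(-1\right) = \frac{23}{61} \approx 0.37705$)
$B{\left(R \right)} = 39$ ($B{\left(R \right)} = \left(-1\right) \left(-39\right) = 39$)
$F - B{\left(x \right)} = \frac{23}{61} - 39 = - \frac{2356}{61}$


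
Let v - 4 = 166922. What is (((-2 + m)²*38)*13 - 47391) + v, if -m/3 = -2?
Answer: 127439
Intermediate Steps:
m = 6 (m = -3*(-2) = 6)
v = 166926 (v = 4 + 166922 = 166926)
(((-2 + m)²*38)*13 - 47391) + v = (((-2 + 6)²*38)*13 - 47391) + 166926 = ((4²*38)*13 - 47391) + 166926 = ((16*38)*13 - 47391) + 166926 = (608*13 - 47391) + 166926 = (7904 - 47391) + 166926 = -39487 + 166926 = 127439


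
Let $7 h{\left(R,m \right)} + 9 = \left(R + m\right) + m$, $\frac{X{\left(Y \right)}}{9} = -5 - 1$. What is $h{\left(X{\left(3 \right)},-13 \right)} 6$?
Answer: $- \frac{534}{7} \approx -76.286$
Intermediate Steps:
$X{\left(Y \right)} = -54$ ($X{\left(Y \right)} = 9 \left(-5 - 1\right) = 9 \left(-6\right) = -54$)
$h{\left(R,m \right)} = - \frac{9}{7} + \frac{R}{7} + \frac{2 m}{7}$ ($h{\left(R,m \right)} = - \frac{9}{7} + \frac{\left(R + m\right) + m}{7} = - \frac{9}{7} + \frac{R + 2 m}{7} = - \frac{9}{7} + \left(\frac{R}{7} + \frac{2 m}{7}\right) = - \frac{9}{7} + \frac{R}{7} + \frac{2 m}{7}$)
$h{\left(X{\left(3 \right)},-13 \right)} 6 = \left(- \frac{9}{7} + \frac{1}{7} \left(-54\right) + \frac{2}{7} \left(-13\right)\right) 6 = \left(- \frac{9}{7} - \frac{54}{7} - \frac{26}{7}\right) 6 = \left(- \frac{89}{7}\right) 6 = - \frac{534}{7}$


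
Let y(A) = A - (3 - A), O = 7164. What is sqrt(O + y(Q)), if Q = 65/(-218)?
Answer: 2*sqrt(21268189)/109 ≈ 84.619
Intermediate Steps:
Q = -65/218 (Q = 65*(-1/218) = -65/218 ≈ -0.29817)
y(A) = -3 + 2*A (y(A) = A + (-3 + A) = -3 + 2*A)
sqrt(O + y(Q)) = sqrt(7164 + (-3 + 2*(-65/218))) = sqrt(7164 + (-3 - 65/109)) = sqrt(7164 - 392/109) = sqrt(780484/109) = 2*sqrt(21268189)/109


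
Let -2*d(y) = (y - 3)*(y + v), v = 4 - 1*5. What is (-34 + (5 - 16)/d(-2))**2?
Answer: 238144/225 ≈ 1058.4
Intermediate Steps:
v = -1 (v = 4 - 5 = -1)
d(y) = -(-1 + y)*(-3 + y)/2 (d(y) = -(y - 3)*(y - 1)/2 = -(-3 + y)*(-1 + y)/2 = -(-1 + y)*(-3 + y)/2)
(-34 + (5 - 16)/d(-2))**2 = (-34 + (5 - 16)/(-3/2 + 2*(-2) - 1/2*(-2)**2))**2 = (-34 - 11/(-3/2 - 4 - 1/2*4))**2 = (-34 - 11/(-3/2 - 4 - 2))**2 = (-34 - 11/(-15/2))**2 = (-34 - 11*(-2/15))**2 = (-34 + 22/15)**2 = (-488/15)**2 = 238144/225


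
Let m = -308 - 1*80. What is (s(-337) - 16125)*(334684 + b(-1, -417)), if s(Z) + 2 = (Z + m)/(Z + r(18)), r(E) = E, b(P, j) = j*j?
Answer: -90206610156/11 ≈ -8.2006e+9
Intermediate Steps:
b(P, j) = j²
m = -388 (m = -308 - 80 = -388)
s(Z) = -2 + (-388 + Z)/(18 + Z) (s(Z) = -2 + (Z - 388)/(Z + 18) = -2 + (-388 + Z)/(18 + Z))
(s(-337) - 16125)*(334684 + b(-1, -417)) = ((-424 - 1*(-337))/(18 - 337) - 16125)*(334684 + (-417)²) = ((-424 + 337)/(-319) - 16125)*(334684 + 173889) = (-1/319*(-87) - 16125)*508573 = (3/11 - 16125)*508573 = -177372/11*508573 = -90206610156/11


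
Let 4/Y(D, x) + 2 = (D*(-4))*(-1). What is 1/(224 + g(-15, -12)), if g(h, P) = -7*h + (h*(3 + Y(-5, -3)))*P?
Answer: 11/9199 ≈ 0.0011958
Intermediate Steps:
Y(D, x) = 4/(-2 + 4*D) (Y(D, x) = 4/(-2 + (D*(-4))*(-1)) = 4/(-2 - 4*D*(-1)) = 4/(-2 + 4*D))
g(h, P) = -7*h + 31*P*h/11 (g(h, P) = -7*h + (h*(3 + 2/(-1 + 2*(-5))))*P = -7*h + (h*(3 + 2/(-1 - 10)))*P = -7*h + (h*(3 + 2/(-11)))*P = -7*h + (h*(3 + 2*(-1/11)))*P = -7*h + (h*(3 - 2/11))*P = -7*h + (h*(31/11))*P = -7*h + (31*h/11)*P = -7*h + 31*P*h/11)
1/(224 + g(-15, -12)) = 1/(224 + (1/11)*(-15)*(-77 + 31*(-12))) = 1/(224 + (1/11)*(-15)*(-77 - 372)) = 1/(224 + (1/11)*(-15)*(-449)) = 1/(224 + 6735/11) = 1/(9199/11) = 11/9199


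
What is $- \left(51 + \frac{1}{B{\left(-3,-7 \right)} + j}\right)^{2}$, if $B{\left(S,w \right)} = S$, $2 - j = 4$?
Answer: $- \frac{64516}{25} \approx -2580.6$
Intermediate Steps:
$j = -2$ ($j = 2 - 4 = -2$)
$- \left(51 + \frac{1}{B{\left(-3,-7 \right)} + j}\right)^{2} = - \left(51 + \frac{1}{-3 - 2}\right)^{2} = - \left(51 + \frac{1}{-5}\right)^{2} = - \left(51 - \frac{1}{5}\right)^{2} = - \left(\frac{254}{5}\right)^{2} = \left(-1\right) \frac{64516}{25} = - \frac{64516}{25}$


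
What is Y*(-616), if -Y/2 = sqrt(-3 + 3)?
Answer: 0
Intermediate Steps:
Y = 0 (Y = -2*sqrt(-3 + 3) = -2*sqrt(0) = -2*0 = 0)
Y*(-616) = 0*(-616) = 0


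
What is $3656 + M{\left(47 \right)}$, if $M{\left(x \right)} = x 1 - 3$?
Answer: $3700$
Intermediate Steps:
$M{\left(x \right)} = -3 + x$ ($M{\left(x \right)} = x - 3 = -3 + x$)
$3656 + M{\left(47 \right)} = 3656 + \left(-3 + 47\right) = 3656 + 44 = 3700$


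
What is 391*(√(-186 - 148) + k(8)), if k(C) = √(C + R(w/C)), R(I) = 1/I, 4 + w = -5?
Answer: 3128/3 + 391*I*√334 ≈ 1042.7 + 7145.8*I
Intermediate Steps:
w = -9 (w = -4 - 5 = -9)
k(C) = 2*√2*√C/3 (k(C) = √(C + 1/(-9/C)) = √(C - C/9) = √(8*C/9) = 2*√2*√C/3)
391*(√(-186 - 148) + k(8)) = 391*(√(-186 - 148) + 2*√2*√8/3) = 391*(√(-334) + 2*√2*(2*√2)/3) = 391*(I*√334 + 8/3) = 391*(8/3 + I*√334) = 3128/3 + 391*I*√334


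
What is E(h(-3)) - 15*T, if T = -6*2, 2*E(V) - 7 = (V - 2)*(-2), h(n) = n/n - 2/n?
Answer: 1103/6 ≈ 183.83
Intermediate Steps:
h(n) = 1 - 2/n
E(V) = 11/2 - V (E(V) = 7/2 + ((V - 2)*(-2))/2 = 7/2 + ((-2 + V)*(-2))/2 = 7/2 + (4 - 2*V)/2 = 7/2 + (2 - V) = 11/2 - V)
T = -12
E(h(-3)) - 15*T = (11/2 - (-2 - 3)/(-3)) - 15*(-12) = (11/2 - (-1)*(-5)/3) + 180 = (11/2 - 1*5/3) + 180 = (11/2 - 5/3) + 180 = 23/6 + 180 = 1103/6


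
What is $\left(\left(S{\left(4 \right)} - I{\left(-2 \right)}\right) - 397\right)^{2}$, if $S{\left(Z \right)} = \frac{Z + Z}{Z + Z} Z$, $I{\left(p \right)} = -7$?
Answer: $148996$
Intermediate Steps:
$S{\left(Z \right)} = Z$ ($S{\left(Z \right)} = \frac{2 Z}{2 Z} Z = 2 Z \frac{1}{2 Z} Z = 1 Z = Z$)
$\left(\left(S{\left(4 \right)} - I{\left(-2 \right)}\right) - 397\right)^{2} = \left(\left(4 - -7\right) - 397\right)^{2} = \left(\left(4 + 7\right) - 397\right)^{2} = \left(11 - 397\right)^{2} = \left(-386\right)^{2} = 148996$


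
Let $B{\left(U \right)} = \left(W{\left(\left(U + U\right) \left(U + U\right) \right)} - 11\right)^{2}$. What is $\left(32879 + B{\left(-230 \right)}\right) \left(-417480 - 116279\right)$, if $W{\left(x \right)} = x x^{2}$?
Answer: $-47911436378975057326346131952206047000$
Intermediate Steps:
$W{\left(x \right)} = x^{3}$
$B{\left(U \right)} = \left(-11 + 64 U^{6}\right)^{2}$ ($B{\left(U \right)} = \left(\left(\left(U + U\right) \left(U + U\right)\right)^{3} - 11\right)^{2} = \left(\left(2 U 2 U\right)^{3} - 11\right)^{2} = \left(\left(4 U^{2}\right)^{3} - 11\right)^{2} = \left(64 U^{6} - 11\right)^{2} = \left(-11 + 64 U^{6}\right)^{2}$)
$\left(32879 + B{\left(-230 \right)}\right) \left(-417480 - 116279\right) = \left(32879 + \left(-11 + 64 \left(-230\right)^{6}\right)^{2}\right) \left(-417480 - 116279\right) = \left(32879 + \left(-11 + 64 \cdot 148035889000000\right)^{2}\right) \left(-533759\right) = \left(32879 + \left(-11 + 9474296896000000\right)^{2}\right) \left(-533759\right) = \left(32879 + 9474296895999989^{2}\right) \left(-533759\right) = \left(32879 + 89762301673555026381468288000121\right) \left(-533759\right) = 89762301673555026381468288033000 \left(-533759\right) = -47911436378975057326346131952206047000$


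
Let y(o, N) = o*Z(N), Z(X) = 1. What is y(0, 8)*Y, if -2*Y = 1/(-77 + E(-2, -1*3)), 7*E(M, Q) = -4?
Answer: 0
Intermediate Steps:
E(M, Q) = -4/7 (E(M, Q) = (⅐)*(-4) = -4/7)
y(o, N) = o (y(o, N) = o*1 = o)
Y = 7/1086 (Y = -1/(2*(-77 - 4/7)) = -1/(2*(-543/7)) = -½*(-7/543) = 7/1086 ≈ 0.0064457)
y(0, 8)*Y = 0*(7/1086) = 0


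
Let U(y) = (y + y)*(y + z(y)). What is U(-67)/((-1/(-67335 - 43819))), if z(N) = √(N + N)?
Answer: 997940612 - 14894636*I*√134 ≈ 9.9794e+8 - 1.7242e+8*I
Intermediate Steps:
z(N) = √2*√N (z(N) = √(2*N) = √2*√N)
U(y) = 2*y*(y + √2*√y) (U(y) = (y + y)*(y + √2*√y) = (2*y)*(y + √2*√y) = 2*y*(y + √2*√y))
U(-67)/((-1/(-67335 - 43819))) = (2*(-67)*(-67 + √2*√(-67)))/((-1/(-67335 - 43819))) = (2*(-67)*(-67 + √2*(I*√67)))/((-1/(-111154))) = (2*(-67)*(-67 + I*√134))/((-1*(-1/111154))) = (8978 - 134*I*√134)/(1/111154) = (8978 - 134*I*√134)*111154 = 997940612 - 14894636*I*√134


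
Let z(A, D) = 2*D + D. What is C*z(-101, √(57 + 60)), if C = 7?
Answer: 63*√13 ≈ 227.15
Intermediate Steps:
z(A, D) = 3*D
C*z(-101, √(57 + 60)) = 7*(3*√(57 + 60)) = 7*(3*√117) = 7*(3*(3*√13)) = 7*(9*√13) = 63*√13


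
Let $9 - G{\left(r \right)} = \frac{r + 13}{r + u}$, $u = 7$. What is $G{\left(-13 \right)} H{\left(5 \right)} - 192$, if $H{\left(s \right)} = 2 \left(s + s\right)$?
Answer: $-12$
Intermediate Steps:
$H{\left(s \right)} = 4 s$ ($H{\left(s \right)} = 2 \cdot 2 s = 4 s$)
$G{\left(r \right)} = 9 - \frac{13 + r}{7 + r}$ ($G{\left(r \right)} = 9 - \frac{r + 13}{r + 7} = 9 - \frac{13 + r}{7 + r}$)
$G{\left(-13 \right)} H{\left(5 \right)} - 192 = \frac{2 \left(25 + 4 \left(-13\right)\right)}{7 - 13} \cdot 4 \cdot 5 - 192 = \frac{2 \left(25 - 52\right)}{-6} \cdot 20 - 192 = 2 \left(- \frac{1}{6}\right) \left(-27\right) 20 - 192 = 9 \cdot 20 - 192 = 180 - 192 = -12$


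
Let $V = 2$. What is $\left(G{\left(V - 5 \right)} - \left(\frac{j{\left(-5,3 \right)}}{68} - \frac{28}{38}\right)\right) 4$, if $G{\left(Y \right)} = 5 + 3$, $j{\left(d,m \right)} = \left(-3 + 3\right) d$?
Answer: $\frac{664}{19} \approx 34.947$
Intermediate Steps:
$j{\left(d,m \right)} = 0$ ($j{\left(d,m \right)} = 0 d = 0$)
$G{\left(Y \right)} = 8$
$\left(G{\left(V - 5 \right)} - \left(\frac{j{\left(-5,3 \right)}}{68} - \frac{28}{38}\right)\right) 4 = \left(8 - \left(\frac{0}{68} - \frac{28}{38}\right)\right) 4 = \left(8 - \left(0 \cdot \frac{1}{68} - \frac{14}{19}\right)\right) 4 = \left(8 - \left(0 - \frac{14}{19}\right)\right) 4 = \left(8 - - \frac{14}{19}\right) 4 = \left(8 + \frac{14}{19}\right) 4 = \frac{166}{19} \cdot 4 = \frac{664}{19}$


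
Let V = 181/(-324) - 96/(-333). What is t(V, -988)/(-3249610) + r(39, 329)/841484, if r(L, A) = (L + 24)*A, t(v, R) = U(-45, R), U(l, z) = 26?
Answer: 369960373/15024696820 ≈ 0.024623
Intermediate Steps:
V = -3241/11988 (V = 181*(-1/324) - 96*(-1/333) = -181/324 + 32/111 = -3241/11988 ≈ -0.27035)
t(v, R) = 26
r(L, A) = A*(24 + L) (r(L, A) = (24 + L)*A = A*(24 + L))
t(V, -988)/(-3249610) + r(39, 329)/841484 = 26/(-3249610) + (329*(24 + 39))/841484 = 26*(-1/3249610) + (329*63)*(1/841484) = -1/124985 + 20727*(1/841484) = -1/124985 + 2961/120212 = 369960373/15024696820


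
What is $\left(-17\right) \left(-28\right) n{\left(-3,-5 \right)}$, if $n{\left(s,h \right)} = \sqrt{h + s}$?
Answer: $952 i \sqrt{2} \approx 1346.3 i$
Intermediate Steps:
$\left(-17\right) \left(-28\right) n{\left(-3,-5 \right)} = \left(-17\right) \left(-28\right) \sqrt{-5 - 3} = 476 \sqrt{-8} = 476 \cdot 2 i \sqrt{2} = 952 i \sqrt{2}$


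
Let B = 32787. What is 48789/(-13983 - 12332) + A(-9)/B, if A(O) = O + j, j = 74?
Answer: -1597934468/862789905 ≈ -1.8521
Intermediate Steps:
A(O) = 74 + O (A(O) = O + 74 = 74 + O)
48789/(-13983 - 12332) + A(-9)/B = 48789/(-13983 - 12332) + (74 - 9)/32787 = 48789/(-26315) + 65*(1/32787) = 48789*(-1/26315) + 65/32787 = -48789/26315 + 65/32787 = -1597934468/862789905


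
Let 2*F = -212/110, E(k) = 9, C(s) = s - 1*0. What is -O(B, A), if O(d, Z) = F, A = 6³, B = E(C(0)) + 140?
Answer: 53/55 ≈ 0.96364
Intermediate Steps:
C(s) = s (C(s) = s + 0 = s)
F = -53/55 (F = (-212/110)/2 = (-212*1/110)/2 = (½)*(-106/55) = -53/55 ≈ -0.96364)
B = 149 (B = 9 + 140 = 149)
A = 216
O(d, Z) = -53/55
-O(B, A) = -1*(-53/55) = 53/55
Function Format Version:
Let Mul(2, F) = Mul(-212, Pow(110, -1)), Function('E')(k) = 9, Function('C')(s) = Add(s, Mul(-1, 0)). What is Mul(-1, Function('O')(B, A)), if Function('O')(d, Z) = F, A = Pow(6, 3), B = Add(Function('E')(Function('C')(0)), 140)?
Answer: Rational(53, 55) ≈ 0.96364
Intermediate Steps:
Function('C')(s) = s (Function('C')(s) = Add(s, 0) = s)
F = Rational(-53, 55) (F = Mul(Rational(1, 2), Mul(-212, Pow(110, -1))) = Mul(Rational(1, 2), Mul(-212, Rational(1, 110))) = Mul(Rational(1, 2), Rational(-106, 55)) = Rational(-53, 55) ≈ -0.96364)
B = 149 (B = Add(9, 140) = 149)
A = 216
Function('O')(d, Z) = Rational(-53, 55)
Mul(-1, Function('O')(B, A)) = Mul(-1, Rational(-53, 55)) = Rational(53, 55)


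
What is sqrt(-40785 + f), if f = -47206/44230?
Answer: I*sqrt(19947373461970)/22115 ≈ 201.96*I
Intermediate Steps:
f = -23603/22115 (f = -47206*1/44230 = -23603/22115 ≈ -1.0673)
sqrt(-40785 + f) = sqrt(-40785 - 23603/22115) = sqrt(-901983878/22115) = I*sqrt(19947373461970)/22115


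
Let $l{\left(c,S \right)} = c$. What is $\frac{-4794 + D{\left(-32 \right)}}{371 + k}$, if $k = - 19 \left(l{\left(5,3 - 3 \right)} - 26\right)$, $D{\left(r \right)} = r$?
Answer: $- \frac{2413}{385} \approx -6.2675$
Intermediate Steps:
$k = 399$ ($k = - 19 \left(5 - 26\right) = \left(-19\right) \left(-21\right) = 399$)
$\frac{-4794 + D{\left(-32 \right)}}{371 + k} = \frac{-4794 - 32}{371 + 399} = - \frac{4826}{770} = \left(-4826\right) \frac{1}{770} = - \frac{2413}{385}$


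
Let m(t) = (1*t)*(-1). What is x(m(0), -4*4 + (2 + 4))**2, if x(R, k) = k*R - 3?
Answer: 9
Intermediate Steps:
m(t) = -t (m(t) = t*(-1) = -t)
x(R, k) = -3 + R*k (x(R, k) = R*k - 3 = -3 + R*k)
x(m(0), -4*4 + (2 + 4))**2 = (-3 + (-1*0)*(-4*4 + (2 + 4)))**2 = (-3 + 0*(-16 + 6))**2 = (-3 + 0*(-10))**2 = (-3 + 0)**2 = (-3)**2 = 9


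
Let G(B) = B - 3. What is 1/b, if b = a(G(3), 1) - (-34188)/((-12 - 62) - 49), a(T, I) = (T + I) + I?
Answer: -41/11314 ≈ -0.0036238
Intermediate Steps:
G(B) = -3 + B
a(T, I) = T + 2*I (a(T, I) = (I + T) + I = T + 2*I)
b = -11314/41 (b = ((-3 + 3) + 2*1) - (-34188)/((-12 - 62) - 49) = (0 + 2) - (-34188)/(-74 - 49) = 2 - (-34188)/(-123) = 2 - (-34188)*(-1)/123 = 2 - 308*37/41 = 2 - 11396/41 = -11314/41 ≈ -275.95)
1/b = 1/(-11314/41) = -41/11314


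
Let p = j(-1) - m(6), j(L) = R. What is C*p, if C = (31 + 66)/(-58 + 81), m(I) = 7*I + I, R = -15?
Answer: -6111/23 ≈ -265.70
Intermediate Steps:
j(L) = -15
m(I) = 8*I
C = 97/23 ≈ 4.2174
p = -63 (p = -15 - 8*6 = -15 - 1*48 = -15 - 48 = -63)
C*p = (97/23)*(-63) = -6111/23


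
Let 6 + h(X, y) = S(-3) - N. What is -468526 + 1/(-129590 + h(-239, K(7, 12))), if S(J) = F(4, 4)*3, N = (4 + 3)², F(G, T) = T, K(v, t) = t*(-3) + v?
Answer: -60736430959/129633 ≈ -4.6853e+5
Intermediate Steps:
K(v, t) = v - 3*t (K(v, t) = -3*t + v = v - 3*t)
N = 49 (N = 7² = 49)
S(J) = 12 (S(J) = 4*3 = 12)
h(X, y) = -43 (h(X, y) = -6 + (12 - 1*49) = -6 + (12 - 49) = -6 - 37 = -43)
-468526 + 1/(-129590 + h(-239, K(7, 12))) = -468526 + 1/(-129590 - 43) = -468526 + 1/(-129633) = -468526 - 1/129633 = -60736430959/129633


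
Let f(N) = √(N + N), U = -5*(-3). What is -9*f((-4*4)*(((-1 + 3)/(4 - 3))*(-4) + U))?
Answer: -36*I*√14 ≈ -134.7*I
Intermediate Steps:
U = 15
f(N) = √2*√N (f(N) = √(2*N) = √2*√N)
-9*f((-4*4)*(((-1 + 3)/(4 - 3))*(-4) + U)) = -9*√2*√((-4*4)*(((-1 + 3)/(4 - 3))*(-4) + 15)) = -9*√2*√(-16*((2/1)*(-4) + 15)) = -9*√2*√(-16*((2*1)*(-4) + 15)) = -9*√2*√(-16*(2*(-4) + 15)) = -9*√2*√(-16*(-8 + 15)) = -9*√2*√(-16*7) = -9*√2*√(-112) = -9*√2*4*I*√7 = -36*I*√14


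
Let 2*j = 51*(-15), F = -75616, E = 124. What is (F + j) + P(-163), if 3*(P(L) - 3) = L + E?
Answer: -152017/2 ≈ -76009.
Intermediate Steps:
P(L) = 133/3 + L/3 (P(L) = 3 + (L + 124)/3 = 3 + (124 + L)/3 = 3 + (124/3 + L/3) = 133/3 + L/3)
j = -765/2 (j = (51*(-15))/2 = (½)*(-765) = -765/2 ≈ -382.50)
(F + j) + P(-163) = (-75616 - 765/2) + (133/3 + (⅓)*(-163)) = -151997/2 + (133/3 - 163/3) = -151997/2 - 10 = -152017/2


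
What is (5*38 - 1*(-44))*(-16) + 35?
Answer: -3709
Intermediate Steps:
(5*38 - 1*(-44))*(-16) + 35 = (190 + 44)*(-16) + 35 = 234*(-16) + 35 = -3744 + 35 = -3709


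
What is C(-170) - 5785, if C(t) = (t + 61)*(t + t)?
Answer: 31275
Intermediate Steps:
C(t) = 2*t*(61 + t) (C(t) = (61 + t)*(2*t) = 2*t*(61 + t))
C(-170) - 5785 = 2*(-170)*(61 - 170) - 5785 = 2*(-170)*(-109) - 5785 = 37060 - 5785 = 31275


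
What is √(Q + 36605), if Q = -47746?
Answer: I*√11141 ≈ 105.55*I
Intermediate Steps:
√(Q + 36605) = √(-47746 + 36605) = √(-11141) = I*√11141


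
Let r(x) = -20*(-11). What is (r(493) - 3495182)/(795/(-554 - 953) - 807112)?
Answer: 5266907734/1216318579 ≈ 4.3302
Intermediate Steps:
r(x) = 220
(r(493) - 3495182)/(795/(-554 - 953) - 807112) = (220 - 3495182)/(795/(-554 - 953) - 807112) = -3494962/(795/(-1507) - 807112) = -3494962/(795*(-1/1507) - 807112) = -3494962/(-795/1507 - 807112) = -3494962/(-1216318579/1507) = -3494962*(-1507/1216318579) = 5266907734/1216318579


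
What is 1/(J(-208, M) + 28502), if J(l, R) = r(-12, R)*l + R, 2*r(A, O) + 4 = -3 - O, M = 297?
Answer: 1/60415 ≈ 1.6552e-5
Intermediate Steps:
r(A, O) = -7/2 - O/2 (r(A, O) = -2 + (-3 - O)/2 = -2 + (-3/2 - O/2) = -7/2 - O/2)
J(l, R) = R + l*(-7/2 - R/2) (J(l, R) = (-7/2 - R/2)*l + R = l*(-7/2 - R/2) + R = R + l*(-7/2 - R/2))
1/(J(-208, M) + 28502) = 1/((297 - ½*(-208)*(7 + 297)) + 28502) = 1/((297 - ½*(-208)*304) + 28502) = 1/((297 + 31616) + 28502) = 1/(31913 + 28502) = 1/60415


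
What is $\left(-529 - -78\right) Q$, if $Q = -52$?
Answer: $23452$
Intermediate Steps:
$\left(-529 - -78\right) Q = \left(-529 - -78\right) \left(-52\right) = \left(-529 + 78\right) \left(-52\right) = \left(-451\right) \left(-52\right) = 23452$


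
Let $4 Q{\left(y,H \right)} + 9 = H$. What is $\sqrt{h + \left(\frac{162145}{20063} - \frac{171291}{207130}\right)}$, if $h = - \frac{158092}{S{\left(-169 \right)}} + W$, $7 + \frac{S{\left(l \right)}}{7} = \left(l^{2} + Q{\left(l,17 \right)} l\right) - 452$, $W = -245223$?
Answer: $\frac{i \sqrt{1686111414255453123675942991170}}{2622214638890} \approx 495.19 i$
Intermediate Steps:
$Q{\left(y,H \right)} = - \frac{9}{4} + \frac{H}{4}$
$S{\left(l \right)} = -3213 + 7 l^{2} + 14 l$ ($S{\left(l \right)} = -49 + 7 \left(\left(l^{2} + \left(- \frac{9}{4} + \frac{1}{4} \cdot 17\right) l\right) - 452\right) = -49 + 7 \left(\left(l^{2} + \left(- \frac{9}{4} + \frac{17}{4}\right) l\right) - 452\right) = -49 + 7 \left(\left(l^{2} + 2 l\right) - 452\right) = -49 + 7 \left(-452 + l^{2} + 2 l\right) = -49 + \left(-3164 + 7 l^{2} + 14 l\right) = -3213 + 7 l^{2} + 14 l$)
$h = - \frac{1083153584}{4417}$ ($h = - \frac{158092}{-3213 + 7 \left(-169\right)^{2} + 14 \left(-169\right)} - 245223 = - \frac{158092}{-3213 + 7 \cdot 28561 - 2366} - 245223 = - \frac{158092}{-3213 + 199927 - 2366} - 245223 = - \frac{158092}{194348} - 245223 = \left(-158092\right) \frac{1}{194348} - 245223 = - \frac{3593}{4417} - 245223 = - \frac{1083153584}{4417} \approx -2.4522 \cdot 10^{5}$)
$\sqrt{h + \left(\frac{162145}{20063} - \frac{171291}{207130}\right)} = \sqrt{- \frac{1083153584}{4417} + \left(\frac{162145}{20063} - \frac{171291}{207130}\right)} = \sqrt{- \frac{1083153584}{4417} + \frac{30148482517}{4155649190}} = \sqrt{- \frac{643010449735417053}{2622214638890}} = \frac{i \sqrt{1686111414255453123675942991170}}{2622214638890}$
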